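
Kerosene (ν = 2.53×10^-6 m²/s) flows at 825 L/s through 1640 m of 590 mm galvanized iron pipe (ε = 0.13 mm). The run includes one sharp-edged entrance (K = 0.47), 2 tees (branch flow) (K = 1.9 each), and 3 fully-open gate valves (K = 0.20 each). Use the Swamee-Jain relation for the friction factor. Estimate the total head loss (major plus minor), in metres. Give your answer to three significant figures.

V = 4Q/(πD²) = 3.018 m/s; V²/2g = 0.4641 m
Re = 7.04×10^5, ε/D = 2.20×10^-4 → f = 0.01531 (Swamee-Jain)
Major: h_f = f(L/D)·V²/2g = 0.01531·2780·0.4641 = 19.75 m
Minor: ΣK = 4.87; h_m = ΣK·V²/2g = 2.260 m
Total H_L = 19.75 + 2.260 = 22.01 m

H_L ≈ 22.0 m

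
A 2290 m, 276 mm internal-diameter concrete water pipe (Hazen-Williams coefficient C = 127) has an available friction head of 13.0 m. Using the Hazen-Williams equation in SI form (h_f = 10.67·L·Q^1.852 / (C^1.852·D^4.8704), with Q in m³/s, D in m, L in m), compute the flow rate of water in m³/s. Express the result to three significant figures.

Q ≈ 0.0734 m³/s

Rearranging: Q = [h_f·C^1.852·D^4.8704 / (10.67·L)]^(1/1.852)
Q = [13.0·127^1.852·0.276^4.8704 / (10.67·2290)]^0.540 = 0.07339 m³/s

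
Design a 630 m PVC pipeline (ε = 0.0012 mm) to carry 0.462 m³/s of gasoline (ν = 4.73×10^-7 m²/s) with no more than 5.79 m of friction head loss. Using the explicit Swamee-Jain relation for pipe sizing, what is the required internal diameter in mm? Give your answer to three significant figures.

Swamee-Jain (Type III): D = 0.66·[ε^1.25·(LQ²/(gh_f))^4.75 + ν·Q^9.4·(L/(gh_f))^5.2]^0.04
LQ²/(gh_f) = 2.367; L/(gh_f) = 11.09
Term 1 = ε^1.25·(…)^4.75 = 2.38×10^-6; Term 2 = ν·Q^9.4·(…)^5.2 = 9.05×10^-5
D = 0.66·(2.38×10^-6 + 9.05×10^-5)^0.04 = 0.4553 m = 455 mm
Check: V = 2.84 m/s, Re = 2.73×10^6, f = 0.009993, h_f = 5.68 m ≈ 5.79 m ✓

D ≈ 455 mm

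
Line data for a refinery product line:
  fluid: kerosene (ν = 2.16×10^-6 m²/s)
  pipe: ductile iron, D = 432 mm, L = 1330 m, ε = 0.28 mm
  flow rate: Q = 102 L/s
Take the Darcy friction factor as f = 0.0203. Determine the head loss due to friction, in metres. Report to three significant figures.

V = 4Q/(πD²) = 4·0.102/(π·0.432²) = 0.6959 m/s
h_f = f(L/D)V²/(2g) = 0.02030·(1330/0.432)·0.6959²/(2·9.81) = 1.543 m

h_f ≈ 1.54 m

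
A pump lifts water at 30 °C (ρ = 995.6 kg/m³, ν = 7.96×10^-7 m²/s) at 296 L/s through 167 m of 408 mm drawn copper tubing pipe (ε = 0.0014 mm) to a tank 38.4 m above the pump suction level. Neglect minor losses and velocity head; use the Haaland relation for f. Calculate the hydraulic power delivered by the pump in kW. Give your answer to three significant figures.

P_hyd ≈ 115 kW

V = 4Q/(πD²) = 2.264 m/s; Re = 1.16×10^6; ε/D = 3.43×10^-6; f = 0.01136
h_f = f(L/D)V²/2g = 1.215 m
Total head H = z + h_f = 38.4 + 1.215 = 39.62 m
P_hyd = ρgQH = 995.6·9.81·0.296·39.62 = 114.5 kW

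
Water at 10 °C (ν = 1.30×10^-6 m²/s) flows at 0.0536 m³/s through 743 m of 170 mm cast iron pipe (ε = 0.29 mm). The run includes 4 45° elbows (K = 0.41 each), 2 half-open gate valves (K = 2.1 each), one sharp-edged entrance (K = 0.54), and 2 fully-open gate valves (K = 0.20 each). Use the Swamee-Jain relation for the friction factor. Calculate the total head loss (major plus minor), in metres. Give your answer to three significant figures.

H_L ≈ 30.8 m

V = 4Q/(πD²) = 2.361 m/s; V²/2g = 0.2842 m
Re = 3.09×10^5, ε/D = 0.00171 → f = 0.02326 (Swamee-Jain)
Major: h_f = f(L/D)·V²/2g = 0.02326·4371·0.2842 = 28.90 m
Minor: ΣK = 6.78; h_m = ΣK·V²/2g = 1.927 m
Total H_L = 28.90 + 1.927 = 30.82 m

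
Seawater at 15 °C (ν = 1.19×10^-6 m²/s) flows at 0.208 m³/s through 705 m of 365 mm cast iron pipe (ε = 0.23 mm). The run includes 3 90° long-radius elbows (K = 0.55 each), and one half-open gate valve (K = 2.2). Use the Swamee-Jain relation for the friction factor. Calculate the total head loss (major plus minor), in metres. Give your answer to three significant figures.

V = 4Q/(πD²) = 1.988 m/s; V²/2g = 0.2014 m
Re = 6.10×10^5, ε/D = 6.30×10^-4 → f = 0.01840 (Swamee-Jain)
Major: h_f = f(L/D)·V²/2g = 0.01840·1932·0.2014 = 7.157 m
Minor: ΣK = 3.85; h_m = ΣK·V²/2g = 0.7754 m
Total H_L = 7.157 + 0.7754 = 7.933 m

H_L ≈ 7.93 m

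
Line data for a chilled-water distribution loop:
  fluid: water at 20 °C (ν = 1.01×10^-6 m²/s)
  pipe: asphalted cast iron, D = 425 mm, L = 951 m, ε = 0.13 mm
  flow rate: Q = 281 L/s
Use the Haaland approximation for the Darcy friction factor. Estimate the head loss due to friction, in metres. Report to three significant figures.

V = 4Q/(πD²) = 4·0.281/(π·0.425²) = 1.981 m/s
Re = VD/ν = 1.981·0.425/1.01×10^-6 = 8.34×10^5 → turbulent
ε/D = 0.13/425 = 3.06×10^-4
Haaland: f = 0.01577
h_f = f(L/D)V²/(2g) = 0.01577·(951/0.425)·1.981²/(2·9.81) = 7.057 m

h_f ≈ 7.06 m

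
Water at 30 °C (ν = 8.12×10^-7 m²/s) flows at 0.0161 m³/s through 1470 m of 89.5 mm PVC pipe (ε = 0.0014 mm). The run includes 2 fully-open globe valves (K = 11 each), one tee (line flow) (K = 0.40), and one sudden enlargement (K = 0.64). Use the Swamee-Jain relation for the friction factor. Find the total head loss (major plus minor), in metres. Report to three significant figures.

H_L ≈ 88.4 m

V = 4Q/(πD²) = 2.559 m/s; V²/2g = 0.3338 m
Re = 2.82×10^5, ε/D = 1.56×10^-5 → f = 0.01472 (Swamee-Jain)
Major: h_f = f(L/D)·V²/2g = 0.01472·16425·0.3338 = 80.69 m
Minor: ΣK = 23.0; h_m = ΣK·V²/2g = 7.691 m
Total H_L = 80.69 + 7.691 = 88.38 m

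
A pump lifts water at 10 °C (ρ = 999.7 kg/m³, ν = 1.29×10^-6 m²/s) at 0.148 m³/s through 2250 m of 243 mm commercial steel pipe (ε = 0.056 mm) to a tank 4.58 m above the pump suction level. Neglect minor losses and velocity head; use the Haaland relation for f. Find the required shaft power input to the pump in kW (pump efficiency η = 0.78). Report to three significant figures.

P_shaft ≈ 146 kW

V = 4Q/(πD²) = 3.191 m/s; Re = 6.01×10^5; ε/D = 2.30×10^-4; f = 0.01536
h_f = f(L/D)V²/2g = 73.84 m
Total head H = z + h_f = 4.58 + 73.84 = 78.42 m
P_hyd = ρgQH = 999.7·9.81·0.148·78.42 = 113.8 kW
P_shaft = P_hyd/η = 113.8/0.78 = 145.9 kW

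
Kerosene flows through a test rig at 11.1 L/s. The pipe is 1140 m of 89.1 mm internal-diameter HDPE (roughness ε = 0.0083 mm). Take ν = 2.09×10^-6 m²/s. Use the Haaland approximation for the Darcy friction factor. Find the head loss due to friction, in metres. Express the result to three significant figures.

h_f ≈ 39.8 m

V = 4Q/(πD²) = 4·0.0111/(π·0.0891²) = 1.780 m/s
Re = VD/ν = 1.780·0.0891/2.09×10^-6 = 7.59×10^4 → turbulent
ε/D = 0.0083/89.1 = 9.32×10^-5
Haaland: f = 0.01924
h_f = f(L/D)V²/(2g) = 0.01924·(1140/0.0891)·1.780²/(2·9.81) = 39.76 m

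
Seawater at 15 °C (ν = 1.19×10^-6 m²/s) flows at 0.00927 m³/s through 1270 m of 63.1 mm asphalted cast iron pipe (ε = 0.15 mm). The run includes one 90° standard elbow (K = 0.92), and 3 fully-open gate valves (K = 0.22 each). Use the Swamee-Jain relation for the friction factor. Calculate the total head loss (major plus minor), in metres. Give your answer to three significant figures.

H_L ≈ 233 m

V = 4Q/(πD²) = 2.964 m/s; V²/2g = 0.4479 m
Re = 1.57×10^5, ε/D = 0.00238 → f = 0.02573 (Swamee-Jain)
Major: h_f = f(L/D)·V²/2g = 0.02573·20127·0.4479 = 231.9 m
Minor: ΣK = 1.58; h_m = ΣK·V²/2g = 0.7077 m
Total H_L = 231.9 + 0.7077 = 232.6 m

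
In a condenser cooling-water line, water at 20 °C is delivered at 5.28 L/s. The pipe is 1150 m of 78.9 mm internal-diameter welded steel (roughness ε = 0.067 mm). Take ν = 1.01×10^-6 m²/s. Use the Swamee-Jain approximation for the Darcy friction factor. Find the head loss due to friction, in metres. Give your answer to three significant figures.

h_f ≈ 19.2 m

V = 4Q/(πD²) = 4·0.00528/(π·0.0789²) = 1.080 m/s
Re = VD/ν = 1.080·0.0789/1.01×10^-6 = 8.44×10^4 → turbulent
ε/D = 0.067/78.9 = 8.49×10^-4
Swamee-Jain: f = 0.02220
h_f = f(L/D)V²/(2g) = 0.02220·(1150/0.0789)·1.080²/(2·9.81) = 19.24 m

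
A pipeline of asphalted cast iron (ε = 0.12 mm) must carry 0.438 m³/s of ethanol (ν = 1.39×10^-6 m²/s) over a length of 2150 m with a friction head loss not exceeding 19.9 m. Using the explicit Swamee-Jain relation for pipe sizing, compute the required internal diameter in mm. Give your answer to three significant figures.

Swamee-Jain (Type III): D = 0.66·[ε^1.25·(LQ²/(gh_f))^4.75 + ν·Q^9.4·(L/(gh_f))^5.2]^0.04
LQ²/(gh_f) = 2.113; L/(gh_f) = 11.01
Term 1 = ε^1.25·(…)^4.75 = 4.39×10^-4; Term 2 = ν·Q^9.4·(…)^5.2 = 1.55×10^-4
D = 0.66·(4.39×10^-4 + 1.55×10^-4)^0.04 = 0.4903 m = 490 mm
Check: V = 2.32 m/s, Re = 8.18×10^5, f = 0.01540, h_f = 18.5 m ≈ 19.9 m ✓

D ≈ 490 mm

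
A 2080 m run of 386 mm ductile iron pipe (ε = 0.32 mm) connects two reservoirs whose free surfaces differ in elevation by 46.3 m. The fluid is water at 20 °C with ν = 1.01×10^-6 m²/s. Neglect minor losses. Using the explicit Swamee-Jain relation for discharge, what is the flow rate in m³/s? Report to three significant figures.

Q ≈ 0.348 m³/s

Swamee-Jain (Type II): Q = -0.965·√(gD⁵h_f/L)·ln[ε/(3.7D) + √(3.17ν²L/(gD³h_f))]
√(gD⁵h_f/L) = √(9.81·0.386⁵·46.3/2080) = 0.04326
ε/(3.7D) = 2.24×10^-4; √(3.17ν²L/(gD³h_f)) = 1.60×10^-5
Q = -0.965·0.04326·ln(2.401×10^-4) = 0.3479 m³/s
Check: V = 2.97 m/s, Re = 1.14×10^6, f = 0.01916, h_f = 46.5 m ≈ 46.3 m ✓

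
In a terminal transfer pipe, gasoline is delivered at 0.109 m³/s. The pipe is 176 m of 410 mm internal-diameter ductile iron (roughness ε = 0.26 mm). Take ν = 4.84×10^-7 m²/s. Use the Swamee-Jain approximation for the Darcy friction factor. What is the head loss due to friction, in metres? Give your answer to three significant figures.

h_f ≈ 0.273 m

V = 4Q/(πD²) = 4·0.109/(π·0.410²) = 0.8256 m/s
Re = VD/ν = 0.8256·0.410/4.84×10^-7 = 6.99×10^5 → turbulent
ε/D = 0.26/410 = 6.34×10^-4
Swamee-Jain: f = 0.01833
h_f = f(L/D)V²/(2g) = 0.01833·(176/0.410)·0.8256²/(2·9.81) = 0.2734 m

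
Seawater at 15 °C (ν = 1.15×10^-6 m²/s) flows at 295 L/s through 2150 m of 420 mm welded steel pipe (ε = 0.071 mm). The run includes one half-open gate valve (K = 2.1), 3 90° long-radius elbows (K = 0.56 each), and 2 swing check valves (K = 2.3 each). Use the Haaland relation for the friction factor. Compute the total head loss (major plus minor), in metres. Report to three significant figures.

V = 4Q/(πD²) = 2.129 m/s; V²/2g = 0.2311 m
Re = 7.78×10^5, ε/D = 1.69×10^-4 → f = 0.01447 (Haaland)
Major: h_f = f(L/D)·V²/2g = 0.01447·5119·0.2311 = 17.12 m
Minor: ΣK = 8.38; h_m = ΣK·V²/2g = 1.936 m
Total H_L = 17.12 + 1.936 = 19.06 m

H_L ≈ 19.1 m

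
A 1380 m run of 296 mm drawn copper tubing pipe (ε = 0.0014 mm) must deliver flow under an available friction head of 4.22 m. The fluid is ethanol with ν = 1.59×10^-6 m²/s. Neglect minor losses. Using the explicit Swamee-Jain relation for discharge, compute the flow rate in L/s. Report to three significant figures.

Q ≈ 73.2 L/s

Swamee-Jain (Type II): Q = -0.965·√(gD⁵h_f/L)·ln[ε/(3.7D) + √(3.17ν²L/(gD³h_f))]
√(gD⁵h_f/L) = √(9.81·0.296⁵·4.22/1380) = 0.008256
ε/(3.7D) = 1.28×10^-6; √(3.17ν²L/(gD³h_f)) = 1.01×10^-4
Q = -0.965·0.008256·ln(1.028×10^-4) = 0.07316 m³/s
Check: V = 1.06 m/s, Re = 1.98×10^5, f = 0.01561, h_f = 4.19 m ≈ 4.22 m ✓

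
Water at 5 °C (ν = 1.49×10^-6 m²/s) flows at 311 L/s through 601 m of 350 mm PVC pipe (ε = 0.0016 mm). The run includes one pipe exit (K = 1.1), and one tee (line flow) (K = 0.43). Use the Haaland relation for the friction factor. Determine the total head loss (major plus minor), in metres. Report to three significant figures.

H_L ≈ 12.0 m

V = 4Q/(πD²) = 3.232 m/s; V²/2g = 0.5326 m
Re = 7.59×10^5, ε/D = 4.57×10^-6 → f = 0.01221 (Haaland)
Major: h_f = f(L/D)·V²/2g = 0.01221·1717·0.5326 = 11.16 m
Minor: ΣK = 1.53; h_m = ΣK·V²/2g = 0.8148 m
Total H_L = 11.16 + 0.8148 = 11.98 m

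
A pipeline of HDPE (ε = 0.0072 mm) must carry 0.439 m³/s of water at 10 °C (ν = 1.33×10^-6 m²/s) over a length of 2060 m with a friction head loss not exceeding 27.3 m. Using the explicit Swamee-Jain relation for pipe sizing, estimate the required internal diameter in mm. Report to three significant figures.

Swamee-Jain (Type III): D = 0.66·[ε^1.25·(LQ²/(gh_f))^4.75 + ν·Q^9.4·(L/(gh_f))^5.2]^0.04
LQ²/(gh_f) = 1.482; L/(gh_f) = 7.692
Term 1 = ε^1.25·(…)^4.75 = 2.42×10^-6; Term 2 = ν·Q^9.4·(…)^5.2 = 2.35×10^-5
D = 0.66·(2.42×10^-6 + 2.35×10^-5)^0.04 = 0.4326 m = 433 mm
Check: V = 2.99 m/s, Re = 9.72×10^5, f = 0.01206, h_f = 26.1 m ≈ 27.3 m ✓

D ≈ 433 mm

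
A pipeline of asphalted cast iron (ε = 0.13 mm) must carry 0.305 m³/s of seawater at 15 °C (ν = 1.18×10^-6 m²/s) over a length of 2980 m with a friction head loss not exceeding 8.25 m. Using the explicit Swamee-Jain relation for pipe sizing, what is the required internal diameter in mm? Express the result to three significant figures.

Swamee-Jain (Type III): D = 0.66·[ε^1.25·(LQ²/(gh_f))^4.75 + ν·Q^9.4·(L/(gh_f))^5.2]^0.04
LQ²/(gh_f) = 3.425; L/(gh_f) = 36.82
Term 1 = ε^1.25·(…)^4.75 = 0.00481; Term 2 = ν·Q^9.4·(…)^5.2 = 0.00233
D = 0.66·(0.00481 + 0.00233)^0.04 = 0.5416 m = 542 mm
Check: V = 1.32 m/s, Re = 6.08×10^5, f = 0.01565, h_f = 7.69 m ≈ 8.25 m ✓

D ≈ 542 mm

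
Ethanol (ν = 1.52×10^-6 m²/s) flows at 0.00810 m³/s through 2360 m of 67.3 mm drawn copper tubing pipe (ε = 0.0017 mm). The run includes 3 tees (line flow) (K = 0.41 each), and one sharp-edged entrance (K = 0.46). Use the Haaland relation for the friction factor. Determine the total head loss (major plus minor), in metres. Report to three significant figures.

H_L ≈ 166 m

V = 4Q/(πD²) = 2.277 m/s; V²/2g = 0.2643 m
Re = 1.01×10^5, ε/D = 2.53×10^-5 → f = 0.01789 (Haaland)
Major: h_f = f(L/D)·V²/2g = 0.01789·35067·0.2643 = 165.8 m
Minor: ΣK = 1.69; h_m = ΣK·V²/2g = 0.4466 m
Total H_L = 165.8 + 0.4466 = 166.3 m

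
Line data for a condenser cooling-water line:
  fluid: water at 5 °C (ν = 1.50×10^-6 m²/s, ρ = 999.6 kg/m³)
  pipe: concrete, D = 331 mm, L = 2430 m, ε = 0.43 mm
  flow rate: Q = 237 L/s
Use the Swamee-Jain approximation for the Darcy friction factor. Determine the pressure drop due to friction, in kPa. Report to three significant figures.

Δp ≈ 598 kPa

V = 4Q/(πD²) = 4·0.237/(π·0.331²) = 2.754 m/s
Re = VD/ν = 2.754·0.331/1.50×10^-6 = 6.08×10^5 → turbulent
ε/D = 0.43/331 = 0.00130
Swamee-Jain: f = 0.02147
h_f = f(L/D)V²/(2g) = 0.02147·(2430/0.331)·2.754²/(2·9.81) = 60.94 m
Δp = ρg·h_f = 999.6·9.81·60.94 = 597.6 kPa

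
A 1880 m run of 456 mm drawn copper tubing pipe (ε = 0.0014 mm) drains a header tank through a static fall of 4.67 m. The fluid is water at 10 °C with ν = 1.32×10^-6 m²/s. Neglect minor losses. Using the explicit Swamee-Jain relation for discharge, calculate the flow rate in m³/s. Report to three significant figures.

Swamee-Jain (Type II): Q = -0.965·√(gD⁵h_f/L)·ln[ε/(3.7D) + √(3.17ν²L/(gD³h_f))]
√(gD⁵h_f/L) = √(9.81·0.456⁵·4.67/1880) = 0.02192
ε/(3.7D) = 8.30×10^-7; √(3.17ν²L/(gD³h_f)) = 4.89×10^-5
Q = -0.965·0.02192·ln(4.972×10^-5) = 0.2096 m³/s
Check: V = 1.28 m/s, Re = 4.43×10^5, f = 0.01342, h_f = 4.65 m ≈ 4.67 m ✓

Q ≈ 0.210 m³/s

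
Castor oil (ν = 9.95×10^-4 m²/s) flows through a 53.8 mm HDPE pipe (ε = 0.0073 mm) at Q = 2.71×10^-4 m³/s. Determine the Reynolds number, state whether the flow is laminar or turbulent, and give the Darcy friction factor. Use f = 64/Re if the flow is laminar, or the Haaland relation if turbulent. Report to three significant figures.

V = 4Q/(πD²) = 0.1192 m/s
Re = VD/ν = 0.1192·0.0538/9.95×10^-4 = 6.45
Re < 2300 → laminar → f = 64/Re = 9.929

Re ≈ 6.45; laminar; f = 64/Re ≈ 9.93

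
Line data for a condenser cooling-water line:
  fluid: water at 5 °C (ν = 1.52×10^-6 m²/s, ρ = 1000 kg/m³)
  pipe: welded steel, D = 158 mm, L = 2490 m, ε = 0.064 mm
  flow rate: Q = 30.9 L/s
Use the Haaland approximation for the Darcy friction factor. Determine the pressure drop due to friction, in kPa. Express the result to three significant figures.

V = 4Q/(πD²) = 4·0.0309/(π·0.158²) = 1.576 m/s
Re = VD/ν = 1.576·0.158/1.52×10^-6 = 1.64×10^5 → turbulent
ε/D = 0.064/158 = 4.05×10^-4
Haaland: f = 0.01850
h_f = f(L/D)V²/(2g) = 0.01850·(2490/0.158)·1.576²/(2·9.81) = 36.90 m
Δp = ρg·h_f = 1000·9.81·36.90 = 362.0 kPa

Δp ≈ 362 kPa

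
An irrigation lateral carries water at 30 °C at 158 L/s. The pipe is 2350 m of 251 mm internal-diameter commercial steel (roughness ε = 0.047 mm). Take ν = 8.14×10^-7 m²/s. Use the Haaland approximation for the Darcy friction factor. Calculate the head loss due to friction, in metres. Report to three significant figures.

V = 4Q/(πD²) = 4·0.158/(π·0.251²) = 3.193 m/s
Re = VD/ν = 3.193·0.251/8.14×10^-7 = 9.85×10^5 → turbulent
ε/D = 0.047/251 = 1.87×10^-4
Haaland: f = 0.01447
h_f = f(L/D)V²/(2g) = 0.01447·(2350/0.251)·3.193²/(2·9.81) = 70.39 m

h_f ≈ 70.4 m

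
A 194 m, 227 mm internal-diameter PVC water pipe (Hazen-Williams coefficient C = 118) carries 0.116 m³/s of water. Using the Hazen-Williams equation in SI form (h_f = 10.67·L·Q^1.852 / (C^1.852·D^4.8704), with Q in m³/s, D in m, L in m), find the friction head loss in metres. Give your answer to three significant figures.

h_f = 10.67·194·0.116^1.852 / (118^1.852·0.227^4.8704) = 7.632 m

h_f ≈ 7.63 m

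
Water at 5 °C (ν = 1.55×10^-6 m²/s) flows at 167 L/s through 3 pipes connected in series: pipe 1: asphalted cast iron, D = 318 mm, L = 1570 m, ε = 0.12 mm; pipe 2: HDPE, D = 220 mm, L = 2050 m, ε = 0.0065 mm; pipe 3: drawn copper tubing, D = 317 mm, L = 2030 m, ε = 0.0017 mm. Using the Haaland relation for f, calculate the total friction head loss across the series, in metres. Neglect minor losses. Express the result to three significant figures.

Pipe 1: V = 2.103 m/s, Re = 4.31×10^5, ε/D = 3.77×10^-4, f = 0.01689, h_1 = f(L/D)V²/2g = 18.79 m
Pipe 2: V = 4.393 m/s, Re = 6.24×10^5, ε/D = 2.95×10^-5, f = 0.01297, h_2 = f(L/D)V²/2g = 118.9 m
Pipe 3: V = 2.116 m/s, Re = 4.33×10^5, ε/D = 5.36×10^-6, f = 0.01346, h_3 = f(L/D)V²/2g = 19.67 m
Series → Q common, losses add: H = Σh = 157.4 m

H ≈ 157 m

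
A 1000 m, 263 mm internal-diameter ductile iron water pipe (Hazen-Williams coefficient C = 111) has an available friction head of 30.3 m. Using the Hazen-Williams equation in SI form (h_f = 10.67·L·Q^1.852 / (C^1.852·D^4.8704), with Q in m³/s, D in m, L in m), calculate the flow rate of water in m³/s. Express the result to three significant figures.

Rearranging: Q = [h_f·C^1.852·D^4.8704 / (10.67·L)]^(1/1.852)
Q = [30.3·111^1.852·0.263^4.8704 / (10.67·1000)]^0.540 = 0.1396 m³/s

Q ≈ 0.140 m³/s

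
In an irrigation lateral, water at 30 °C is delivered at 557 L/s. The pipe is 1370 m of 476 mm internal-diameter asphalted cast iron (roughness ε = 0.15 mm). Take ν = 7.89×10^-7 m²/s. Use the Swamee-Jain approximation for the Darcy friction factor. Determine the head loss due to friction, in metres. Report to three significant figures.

V = 4Q/(πD²) = 4·0.557/(π·0.476²) = 3.130 m/s
Re = VD/ν = 3.130·0.476/7.89×10^-7 = 1.89×10^6 → turbulent
ε/D = 0.15/476 = 3.15×10^-4
Swamee-Jain: f = 0.01556
h_f = f(L/D)V²/(2g) = 0.01556·(1370/0.476)·3.130²/(2·9.81) = 22.36 m

h_f ≈ 22.4 m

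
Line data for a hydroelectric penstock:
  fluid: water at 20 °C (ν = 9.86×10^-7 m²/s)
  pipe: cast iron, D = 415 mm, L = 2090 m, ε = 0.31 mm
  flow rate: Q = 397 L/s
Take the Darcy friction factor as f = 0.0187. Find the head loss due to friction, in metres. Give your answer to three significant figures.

h_f ≈ 41.3 m

V = 4Q/(πD²) = 4·0.397/(π·0.415²) = 2.935 m/s
h_f = f(L/D)V²/(2g) = 0.01870·(2090/0.415)·2.935²/(2·9.81) = 41.35 m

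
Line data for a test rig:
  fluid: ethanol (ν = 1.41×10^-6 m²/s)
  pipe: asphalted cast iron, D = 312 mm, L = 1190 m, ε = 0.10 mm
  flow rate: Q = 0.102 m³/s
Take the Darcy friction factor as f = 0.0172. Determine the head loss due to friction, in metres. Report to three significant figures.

h_f ≈ 5.95 m

V = 4Q/(πD²) = 4·0.102/(π·0.312²) = 1.334 m/s
h_f = f(L/D)V²/(2g) = 0.01720·(1190/0.312)·1.334²/(2·9.81) = 5.951 m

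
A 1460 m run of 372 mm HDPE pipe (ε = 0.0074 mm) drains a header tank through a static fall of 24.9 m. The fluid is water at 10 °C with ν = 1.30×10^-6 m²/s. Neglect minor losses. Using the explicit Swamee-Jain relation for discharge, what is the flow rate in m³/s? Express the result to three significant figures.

Q ≈ 0.347 m³/s

Swamee-Jain (Type II): Q = -0.965·√(gD⁵h_f/L)·ln[ε/(3.7D) + √(3.17ν²L/(gD³h_f))]
√(gD⁵h_f/L) = √(9.81·0.372⁵·24.9/1460) = 0.03452
ε/(3.7D) = 5.38×10^-6; √(3.17ν²L/(gD³h_f)) = 2.49×10^-5
Q = -0.965·0.03452·ln(3.032×10^-5) = 0.3466 m³/s
Check: V = 3.19 m/s, Re = 9.13×10^5, f = 0.01224, h_f = 24.9 m ≈ 24.9 m ✓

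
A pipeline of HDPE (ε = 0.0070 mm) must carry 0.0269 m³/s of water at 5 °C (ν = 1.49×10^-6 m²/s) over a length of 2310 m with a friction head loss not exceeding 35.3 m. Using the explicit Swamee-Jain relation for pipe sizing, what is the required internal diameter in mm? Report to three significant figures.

Swamee-Jain (Type III): D = 0.66·[ε^1.25·(LQ²/(gh_f))^4.75 + ν·Q^9.4·(L/(gh_f))^5.2]^0.04
LQ²/(gh_f) = 0.004827; L/(gh_f) = 6.671
Term 1 = ε^1.25·(…)^4.75 = 3.58×10^-18; Term 2 = ν·Q^9.4·(…)^5.2 = 4.99×10^-17
D = 0.66·(3.58×10^-18 + 4.99×10^-17)^0.04 = 0.1475 m = 147 mm
Check: V = 1.58 m/s, Re = 1.56×10^5, f = 0.01668, h_f = 33.0 m ≈ 35.3 m ✓

D ≈ 147 mm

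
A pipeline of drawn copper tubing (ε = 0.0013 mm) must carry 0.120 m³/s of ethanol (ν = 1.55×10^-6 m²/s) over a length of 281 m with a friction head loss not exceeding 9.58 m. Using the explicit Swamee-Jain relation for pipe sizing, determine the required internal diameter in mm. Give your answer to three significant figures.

Swamee-Jain (Type III): D = 0.66·[ε^1.25·(LQ²/(gh_f))^4.75 + ν·Q^9.4·(L/(gh_f))^5.2]^0.04
LQ²/(gh_f) = 0.04306; L/(gh_f) = 2.990
Term 1 = ε^1.25·(…)^4.75 = 1.43×10^-14; Term 2 = ν·Q^9.4·(…)^5.2 = 1.02×10^-12
D = 0.66·(1.43×10^-14 + 1.02×10^-12)^0.04 = 0.2188 m = 219 mm
Check: V = 3.19 m/s, Re = 4.50×10^5, f = 0.01343, h_f = 8.95 m ≈ 9.58 m ✓

D ≈ 219 mm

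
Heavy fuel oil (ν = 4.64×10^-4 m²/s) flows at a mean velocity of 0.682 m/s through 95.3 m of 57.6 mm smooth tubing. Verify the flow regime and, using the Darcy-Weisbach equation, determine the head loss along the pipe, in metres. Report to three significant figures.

h_f ≈ 29.7 m

Re = VD/ν = 0.682·0.05760/4.64×10^-4 = 84.7 → laminar (Re < 2300)
f = 64/Re = 0.7559
h_f = f(L/D)V²/(2g) = 0.7559·(95.3/0.05760)·0.682²/(2·9.81) = 29.65 m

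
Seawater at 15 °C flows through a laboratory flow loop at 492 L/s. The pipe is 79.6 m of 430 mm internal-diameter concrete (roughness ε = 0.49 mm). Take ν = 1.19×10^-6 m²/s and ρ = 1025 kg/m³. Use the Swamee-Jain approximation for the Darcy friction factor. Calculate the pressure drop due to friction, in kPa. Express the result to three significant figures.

V = 4Q/(πD²) = 4·0.492/(π·0.430²) = 3.388 m/s
Re = VD/ν = 3.388·0.430/1.19×10^-6 = 1.22×10^6 → turbulent
ε/D = 0.49/430 = 0.00114
Swamee-Jain: f = 0.02058
h_f = f(L/D)V²/(2g) = 0.02058·(79.6/0.430)·3.388²/(2·9.81) = 2.229 m
Δp = ρg·h_f = 1025·9.81·2.229 = 22.41 kPa

Δp ≈ 22.4 kPa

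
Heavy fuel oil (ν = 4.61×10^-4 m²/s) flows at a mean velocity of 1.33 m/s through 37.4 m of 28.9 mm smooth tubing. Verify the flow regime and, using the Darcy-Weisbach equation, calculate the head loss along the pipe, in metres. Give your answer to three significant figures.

Re = VD/ν = 1.33·0.02890/4.61×10^-4 = 83.4 → laminar (Re < 2300)
f = 64/Re = 0.7676
h_f = f(L/D)V²/(2g) = 0.7676·(37.4/0.02890)·1.33²/(2·9.81) = 89.56 m

h_f ≈ 89.6 m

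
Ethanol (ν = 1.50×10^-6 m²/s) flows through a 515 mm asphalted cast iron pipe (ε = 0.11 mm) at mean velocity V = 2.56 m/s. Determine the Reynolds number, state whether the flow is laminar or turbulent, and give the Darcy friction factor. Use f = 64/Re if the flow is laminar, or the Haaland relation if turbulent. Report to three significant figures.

Re = VD/ν = 2.560·0.515/1.50×10^-6 = 8.79×10^5
Re > 4000 → turbulent; ε/D = 2.14×10^-4
Haaland: f = 0.01485

Re ≈ 8.79×10^5; turbulent; f ≈ 0.0148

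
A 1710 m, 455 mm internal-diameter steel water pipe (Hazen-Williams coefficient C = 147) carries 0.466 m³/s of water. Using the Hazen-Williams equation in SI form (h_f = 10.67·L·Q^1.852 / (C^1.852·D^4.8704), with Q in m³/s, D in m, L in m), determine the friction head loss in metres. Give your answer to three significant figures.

h_f = 10.67·1710·0.466^1.852 / (147^1.852·0.455^4.8704) = 19.90 m

h_f ≈ 19.9 m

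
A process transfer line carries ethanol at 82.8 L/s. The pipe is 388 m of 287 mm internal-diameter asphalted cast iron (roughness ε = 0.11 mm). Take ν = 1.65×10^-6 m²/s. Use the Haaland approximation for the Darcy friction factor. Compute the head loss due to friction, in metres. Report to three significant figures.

V = 4Q/(πD²) = 4·0.0828/(π·0.287²) = 1.280 m/s
Re = VD/ν = 1.280·0.287/1.65×10^-6 = 2.23×10^5 → turbulent
ε/D = 0.11/287 = 3.83×10^-4
Haaland: f = 0.01781
h_f = f(L/D)V²/(2g) = 0.01781·(388/0.287)·1.280²/(2·9.81) = 2.010 m

h_f ≈ 2.01 m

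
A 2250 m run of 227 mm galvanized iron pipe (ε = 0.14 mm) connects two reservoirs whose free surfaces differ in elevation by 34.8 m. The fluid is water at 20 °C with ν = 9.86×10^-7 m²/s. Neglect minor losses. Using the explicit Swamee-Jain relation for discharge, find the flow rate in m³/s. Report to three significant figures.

Q ≈ 0.0782 m³/s

Swamee-Jain (Type II): Q = -0.965·√(gD⁵h_f/L)·ln[ε/(3.7D) + √(3.17ν²L/(gD³h_f))]
√(gD⁵h_f/L) = √(9.81·0.227⁵·34.8/2250) = 0.009563
ε/(3.7D) = 1.67×10^-4; √(3.17ν²L/(gD³h_f)) = 4.17×10^-5
Q = -0.965·0.009563·ln(2.084×10^-4) = 0.07822 m³/s
Check: V = 1.93 m/s, Re = 4.45×10^5, f = 0.01857, h_f = 35.0 m ≈ 34.8 m ✓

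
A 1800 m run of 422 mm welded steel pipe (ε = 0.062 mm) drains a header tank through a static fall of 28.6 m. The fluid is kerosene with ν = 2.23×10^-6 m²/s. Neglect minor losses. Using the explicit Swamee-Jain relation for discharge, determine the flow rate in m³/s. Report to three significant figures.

Q ≈ 0.418 m³/s

Swamee-Jain (Type II): Q = -0.965·√(gD⁵h_f/L)·ln[ε/(3.7D) + √(3.17ν²L/(gD³h_f))]
√(gD⁵h_f/L) = √(9.81·0.422⁵·28.6/1800) = 0.04567
ε/(3.7D) = 3.97×10^-5; √(3.17ν²L/(gD³h_f)) = 3.67×10^-5
Q = -0.965·0.04567·ln(7.639×10^-5) = 0.4178 m³/s
Check: V = 2.99 m/s, Re = 5.65×10^5, f = 0.01481, h_f = 28.7 m ≈ 28.6 m ✓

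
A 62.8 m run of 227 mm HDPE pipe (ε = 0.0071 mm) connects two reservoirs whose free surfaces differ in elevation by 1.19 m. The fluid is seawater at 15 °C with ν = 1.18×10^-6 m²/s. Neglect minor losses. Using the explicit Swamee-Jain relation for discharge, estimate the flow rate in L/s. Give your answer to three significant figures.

Swamee-Jain (Type II): Q = -0.965·√(gD⁵h_f/L)·ln[ε/(3.7D) + √(3.17ν²L/(gD³h_f))]
√(gD⁵h_f/L) = √(9.81·0.227⁵·1.19/62.8) = 0.01059
ε/(3.7D) = 8.45×10^-6; √(3.17ν²L/(gD³h_f)) = 4.51×10^-5
Q = -0.965·0.01059·ln(5.351×10^-5) = 0.1005 m³/s
Check: V = 2.48 m/s, Re = 4.78×10^5, f = 0.01367, h_f = 1.19 m ≈ 1.19 m ✓

Q ≈ 100 L/s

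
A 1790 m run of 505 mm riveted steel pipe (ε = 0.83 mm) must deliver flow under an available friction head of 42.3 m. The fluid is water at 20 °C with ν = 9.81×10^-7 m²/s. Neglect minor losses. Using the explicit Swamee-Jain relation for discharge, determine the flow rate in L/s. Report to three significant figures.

Q ≈ 648 L/s

Swamee-Jain (Type II): Q = -0.965·√(gD⁵h_f/L)·ln[ε/(3.7D) + √(3.17ν²L/(gD³h_f))]
√(gD⁵h_f/L) = √(9.81·0.505⁵·42.3/1790) = 0.08726
ε/(3.7D) = 4.44×10^-4; √(3.17ν²L/(gD³h_f)) = 1.01×10^-5
Q = -0.965·0.08726·ln(4.543×10^-4) = 0.6481 m³/s
Check: V = 3.24 m/s, Re = 1.67×10^6, f = 0.02243, h_f = 42.4 m ≈ 42.3 m ✓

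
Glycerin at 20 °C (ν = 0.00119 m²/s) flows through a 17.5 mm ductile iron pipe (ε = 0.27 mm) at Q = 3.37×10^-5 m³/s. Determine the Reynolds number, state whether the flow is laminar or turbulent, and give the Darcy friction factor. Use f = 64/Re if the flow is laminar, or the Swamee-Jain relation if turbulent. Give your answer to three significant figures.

V = 4Q/(πD²) = 0.1401 m/s
Re = VD/ν = 0.1401·0.0175/0.00119 = 2.06
Re < 2300 → laminar → f = 64/Re = 31.06

Re ≈ 2.06; laminar; f = 64/Re ≈ 31.1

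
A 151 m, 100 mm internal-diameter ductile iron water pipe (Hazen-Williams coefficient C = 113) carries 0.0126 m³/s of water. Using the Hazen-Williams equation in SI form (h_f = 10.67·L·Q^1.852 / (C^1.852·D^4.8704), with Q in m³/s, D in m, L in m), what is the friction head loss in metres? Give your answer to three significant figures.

h_f ≈ 5.72 m

h_f = 10.67·151·0.0126^1.852 / (113^1.852·0.100^4.8704) = 5.716 m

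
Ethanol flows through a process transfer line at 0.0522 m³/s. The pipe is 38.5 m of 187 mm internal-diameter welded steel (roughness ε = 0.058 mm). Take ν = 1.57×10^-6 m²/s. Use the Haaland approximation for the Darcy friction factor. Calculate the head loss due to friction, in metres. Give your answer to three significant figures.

V = 4Q/(πD²) = 4·0.0522/(π·0.187²) = 1.901 m/s
Re = VD/ν = 1.901·0.187/1.57×10^-6 = 2.26×10^5 → turbulent
ε/D = 0.058/187 = 3.10×10^-4
Haaland: f = 0.01734
h_f = f(L/D)V²/(2g) = 0.01734·(38.5/0.187)·1.901²/(2·9.81) = 0.6571 m

h_f ≈ 0.657 m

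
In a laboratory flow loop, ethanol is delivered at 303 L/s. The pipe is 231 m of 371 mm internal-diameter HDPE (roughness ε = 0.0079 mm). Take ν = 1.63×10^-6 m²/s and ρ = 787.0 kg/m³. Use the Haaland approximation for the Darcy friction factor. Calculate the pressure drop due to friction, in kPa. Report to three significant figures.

V = 4Q/(πD²) = 4·0.303/(π·0.371²) = 2.803 m/s
Re = VD/ν = 2.803·0.371/1.63×10^-6 = 6.38×10^5 → turbulent
ε/D = 0.0079/371 = 2.13×10^-5
Haaland: f = 0.01281
h_f = f(L/D)V²/(2g) = 0.01281·(231/0.371)·2.803²/(2·9.81) = 3.194 m
Δp = ρg·h_f = 787.0·9.81·3.194 = 24.66 kPa

Δp ≈ 24.7 kPa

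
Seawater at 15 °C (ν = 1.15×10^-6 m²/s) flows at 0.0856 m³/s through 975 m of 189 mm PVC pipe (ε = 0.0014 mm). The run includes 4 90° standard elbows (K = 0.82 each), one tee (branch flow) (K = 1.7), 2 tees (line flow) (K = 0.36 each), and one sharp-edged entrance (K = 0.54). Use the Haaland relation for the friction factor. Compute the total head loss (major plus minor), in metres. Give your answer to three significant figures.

V = 4Q/(πD²) = 3.051 m/s; V²/2g = 0.4745 m
Re = 5.01×10^5, ε/D = 7.41×10^-6 → f = 0.01314 (Haaland)
Major: h_f = f(L/D)·V²/2g = 0.01314·5159·0.4745 = 32.16 m
Minor: ΣK = 6.24; h_m = ΣK·V²/2g = 2.961 m
Total H_L = 32.16 + 2.961 = 35.12 m

H_L ≈ 35.1 m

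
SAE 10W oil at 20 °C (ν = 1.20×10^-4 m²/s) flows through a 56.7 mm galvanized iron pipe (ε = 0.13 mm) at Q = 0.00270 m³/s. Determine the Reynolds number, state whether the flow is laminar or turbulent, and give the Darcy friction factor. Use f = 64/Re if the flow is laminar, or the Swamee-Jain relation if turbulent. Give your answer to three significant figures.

Re ≈ 505; laminar; f = 64/Re ≈ 0.127

V = 4Q/(πD²) = 1.069 m/s
Re = VD/ν = 1.069·0.0567/1.20×10^-4 = 505
Re < 2300 → laminar → f = 64/Re = 0.1267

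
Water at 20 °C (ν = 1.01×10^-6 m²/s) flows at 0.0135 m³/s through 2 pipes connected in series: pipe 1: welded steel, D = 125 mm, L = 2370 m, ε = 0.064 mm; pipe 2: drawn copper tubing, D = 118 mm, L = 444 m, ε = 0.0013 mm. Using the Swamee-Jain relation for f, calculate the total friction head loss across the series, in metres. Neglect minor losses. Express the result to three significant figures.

H ≈ 27.9 m

Pipe 1: V = 1.100 m/s, Re = 1.36×10^5, ε/D = 5.12×10^-4, f = 0.01973, h_1 = f(L/D)V²/2g = 23.08 m
Pipe 2: V = 1.234 m/s, Re = 1.44×10^5, ε/D = 1.10×10^-5, f = 0.01665, h_2 = f(L/D)V²/2g = 4.867 m
Series → Q common, losses add: H = Σh = 27.95 m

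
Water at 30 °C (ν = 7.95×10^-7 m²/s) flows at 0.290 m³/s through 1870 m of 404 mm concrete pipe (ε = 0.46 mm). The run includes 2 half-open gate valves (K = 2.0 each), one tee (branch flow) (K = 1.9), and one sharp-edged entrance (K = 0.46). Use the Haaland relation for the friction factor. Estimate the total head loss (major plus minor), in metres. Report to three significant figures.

V = 4Q/(πD²) = 2.262 m/s; V²/2g = 0.2609 m
Re = 1.15×10^6, ε/D = 0.00114 → f = 0.02052 (Haaland)
Major: h_f = f(L/D)·V²/2g = 0.02052·4629·0.2609 = 24.78 m
Minor: ΣK = 6.36; h_m = ΣK·V²/2g = 1.659 m
Total H_L = 24.78 + 1.659 = 26.44 m

H_L ≈ 26.4 m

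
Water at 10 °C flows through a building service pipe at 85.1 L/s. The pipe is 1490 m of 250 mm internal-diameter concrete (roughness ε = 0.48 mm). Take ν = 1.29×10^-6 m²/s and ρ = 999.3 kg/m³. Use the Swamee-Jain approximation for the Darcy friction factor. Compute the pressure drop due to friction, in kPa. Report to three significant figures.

V = 4Q/(πD²) = 4·0.0851/(π·0.250²) = 1.734 m/s
Re = VD/ν = 1.734·0.250/1.29×10^-6 = 3.36×10^5 → turbulent
ε/D = 0.48/250 = 0.00192
Swamee-Jain: f = 0.02386
h_f = f(L/D)V²/(2g) = 0.02386·(1490/0.250)·1.734²/(2·9.81) = 21.79 m
Δp = ρg·h_f = 999.3·9.81·21.79 = 213.6 kPa

Δp ≈ 214 kPa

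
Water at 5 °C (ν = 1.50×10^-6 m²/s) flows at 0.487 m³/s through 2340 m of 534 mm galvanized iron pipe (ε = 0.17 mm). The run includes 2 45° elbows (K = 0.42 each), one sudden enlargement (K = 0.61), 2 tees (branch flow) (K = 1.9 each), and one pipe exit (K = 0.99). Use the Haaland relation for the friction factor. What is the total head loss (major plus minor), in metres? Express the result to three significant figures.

H_L ≈ 18.3 m

V = 4Q/(πD²) = 2.174 m/s; V²/2g = 0.2410 m
Re = 7.74×10^5, ε/D = 3.18×10^-4 → f = 0.01593 (Haaland)
Major: h_f = f(L/D)·V²/2g = 0.01593·4382·0.2410 = 16.82 m
Minor: ΣK = 6.24; h_m = ΣK·V²/2g = 1.504 m
Total H_L = 16.82 + 1.504 = 18.33 m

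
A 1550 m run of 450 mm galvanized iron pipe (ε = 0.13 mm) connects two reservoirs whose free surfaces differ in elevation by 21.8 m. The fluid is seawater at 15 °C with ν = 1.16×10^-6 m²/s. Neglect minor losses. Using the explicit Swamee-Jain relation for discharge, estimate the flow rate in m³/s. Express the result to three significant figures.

Swamee-Jain (Type II): Q = -0.965·√(gD⁵h_f/L)·ln[ε/(3.7D) + √(3.17ν²L/(gD³h_f))]
√(gD⁵h_f/L) = √(9.81·0.450⁵·21.8/1550) = 0.05046
ε/(3.7D) = 7.81×10^-5; √(3.17ν²L/(gD³h_f)) = 1.84×10^-5
Q = -0.965·0.05046·ln(9.650×10^-5) = 0.4502 m³/s
Check: V = 2.83 m/s, Re = 1.10×10^6, f = 0.01559, h_f = 21.9 m ≈ 21.8 m ✓

Q ≈ 0.450 m³/s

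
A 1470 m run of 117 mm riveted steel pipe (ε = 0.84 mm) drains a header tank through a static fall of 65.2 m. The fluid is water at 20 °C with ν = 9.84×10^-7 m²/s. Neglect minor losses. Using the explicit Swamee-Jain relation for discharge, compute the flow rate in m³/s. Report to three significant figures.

Q ≈ 0.0185 m³/s

Swamee-Jain (Type II): Q = -0.965·√(gD⁵h_f/L)·ln[ε/(3.7D) + √(3.17ν²L/(gD³h_f))]
√(gD⁵h_f/L) = √(9.81·0.117⁵·65.2/1470) = 0.003089
ε/(3.7D) = 0.00194; √(3.17ν²L/(gD³h_f)) = 6.64×10^-5
Q = -0.965·0.003089·ln(0.002007) = 0.01851 m³/s
Check: V = 1.72 m/s, Re = 2.05×10^5, f = 0.03452, h_f = 65.5 m ≈ 65.2 m ✓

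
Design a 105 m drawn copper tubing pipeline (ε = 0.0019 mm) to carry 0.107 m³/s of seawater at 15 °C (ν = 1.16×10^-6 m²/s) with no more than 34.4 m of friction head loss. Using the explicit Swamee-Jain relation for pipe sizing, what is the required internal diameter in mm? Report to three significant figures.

D ≈ 130 mm

Swamee-Jain (Type III): D = 0.66·[ε^1.25·(LQ²/(gh_f))^4.75 + ν·Q^9.4·(L/(gh_f))^5.2]^0.04
LQ²/(gh_f) = 0.003562; L/(gh_f) = 0.3111
Term 1 = ε^1.25·(…)^4.75 = 1.66×10^-19; Term 2 = ν·Q^9.4·(…)^5.2 = 2.01×10^-18
D = 0.66·(1.66×10^-19 + 2.01×10^-18)^0.04 = 0.1297 m = 130 mm
Check: V = 8.09 m/s, Re = 9.05×10^5, f = 0.01214, h_f = 32.8 m ≈ 34.4 m ✓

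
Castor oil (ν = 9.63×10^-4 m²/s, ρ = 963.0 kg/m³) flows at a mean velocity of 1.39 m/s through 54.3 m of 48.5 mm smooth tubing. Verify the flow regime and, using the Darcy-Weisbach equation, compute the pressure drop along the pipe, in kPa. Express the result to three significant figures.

Re = VD/ν = 1.39·0.04850/9.63×10^-4 = 70.0 → laminar (Re < 2300)
f = 64/Re = 0.9142
h_f = f(L/D)V²/(2g) = 0.9142·(54.3/0.04850)·1.39²/(2·9.81) = 100.8 m
Δp = ρg·h_f = 963.0·9.81·100.8 = 952.2 kPa

Δp ≈ 952 kPa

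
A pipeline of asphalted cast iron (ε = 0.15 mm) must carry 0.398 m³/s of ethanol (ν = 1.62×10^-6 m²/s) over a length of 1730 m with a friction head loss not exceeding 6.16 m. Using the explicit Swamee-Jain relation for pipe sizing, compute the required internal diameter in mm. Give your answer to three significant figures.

D ≈ 575 mm

Swamee-Jain (Type III): D = 0.66·[ε^1.25·(LQ²/(gh_f))^4.75 + ν·Q^9.4·(L/(gh_f))^5.2]^0.04
LQ²/(gh_f) = 4.535; L/(gh_f) = 28.63
Term 1 = ε^1.25·(…)^4.75 = 0.0218; Term 2 = ν·Q^9.4·(…)^5.2 = 0.0106
D = 0.66·(0.0218 + 0.0106)^0.04 = 0.5754 m = 575 mm
Check: V = 1.53 m/s, Re = 5.44×10^5, f = 0.01595, h_f = 5.73 m ≈ 6.16 m ✓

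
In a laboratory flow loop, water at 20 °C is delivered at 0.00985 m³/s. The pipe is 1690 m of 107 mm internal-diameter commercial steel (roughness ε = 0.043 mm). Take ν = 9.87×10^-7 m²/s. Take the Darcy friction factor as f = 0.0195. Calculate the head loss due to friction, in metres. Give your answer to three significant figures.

V = 4Q/(πD²) = 4·0.00985/(π·0.107²) = 1.095 m/s
h_f = f(L/D)V²/(2g) = 0.01950·(1690/0.107)·1.095²/(2·9.81) = 18.84 m

h_f ≈ 18.8 m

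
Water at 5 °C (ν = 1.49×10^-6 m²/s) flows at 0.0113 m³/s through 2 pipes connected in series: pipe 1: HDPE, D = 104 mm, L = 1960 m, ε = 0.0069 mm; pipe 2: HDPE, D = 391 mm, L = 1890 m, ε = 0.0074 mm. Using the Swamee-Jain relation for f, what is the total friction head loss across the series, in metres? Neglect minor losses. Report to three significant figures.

Pipe 1: V = 1.330 m/s, Re = 9.28×10^4, ε/D = 6.63×10^-5, f = 0.01852, h_1 = f(L/D)V²/2g = 31.48 m
Pipe 2: V = 0.09411 m/s, Re = 2.47×10^4, ε/D = 1.89×10^-5, f = 0.02455, h_2 = f(L/D)V²/2g = 0.05357 m
Series → Q common, losses add: H = Σh = 31.54 m

H ≈ 31.5 m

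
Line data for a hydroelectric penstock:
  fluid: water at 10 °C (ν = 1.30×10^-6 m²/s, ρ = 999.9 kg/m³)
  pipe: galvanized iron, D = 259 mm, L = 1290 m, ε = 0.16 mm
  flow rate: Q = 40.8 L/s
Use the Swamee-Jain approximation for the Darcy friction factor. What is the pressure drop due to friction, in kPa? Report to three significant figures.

V = 4Q/(πD²) = 4·0.0408/(π·0.259²) = 0.7744 m/s
Re = VD/ν = 0.7744·0.259/1.30×10^-6 = 1.54×10^5 → turbulent
ε/D = 0.16/259 = 6.18×10^-4
Swamee-Jain: f = 0.01997
h_f = f(L/D)V²/(2g) = 0.01997·(1290/0.259)·0.7744²/(2·9.81) = 3.041 m
Δp = ρg·h_f = 999.9·9.81·3.041 = 29.83 kPa

Δp ≈ 29.8 kPa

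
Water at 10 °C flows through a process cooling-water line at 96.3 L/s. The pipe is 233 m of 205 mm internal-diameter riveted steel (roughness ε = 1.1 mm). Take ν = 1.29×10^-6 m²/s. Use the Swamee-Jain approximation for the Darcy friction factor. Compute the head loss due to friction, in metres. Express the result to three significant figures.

h_f ≈ 15.4 m

V = 4Q/(πD²) = 4·0.0963/(π·0.205²) = 2.918 m/s
Re = VD/ν = 2.918·0.205/1.29×10^-6 = 4.64×10^5 → turbulent
ε/D = 1.1/205 = 0.00537
Swamee-Jain: f = 0.03132
h_f = f(L/D)V²/(2g) = 0.03132·(233/0.205)·2.918²/(2·9.81) = 15.45 m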